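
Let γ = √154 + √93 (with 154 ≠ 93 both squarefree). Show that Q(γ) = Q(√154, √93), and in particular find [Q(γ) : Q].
[Q(γ) : Q] = 4 (equivalently, Q(γ) = Q(√154, √93))

Obviously Q(γ) ⊆ Q(√154, √93), and [Q(√154, √93):Q] = 4 (since 154, 93 are distinct squarefree integers > 1 with 14322 not a perfect square). To show equality we compute the minimal polynomial of γ. From γ = √154 + √93: γ^2 = 154 + 2√(14322) + 93 = 247 + 2√(14322), so γ^2 - 247 = 2√(14322); squaring, (γ^2 - 247)^2 = 4·14322, i.e. γ^4 - 494γ^2 + 61009 - 57288 = 0, i.e. γ^4 - 494γ^2 + 3721 = 0. So γ is a root of x^4 - 494x^2 + 3721. This polynomial is irreducible over Q: it has no rational root (each ±√154 ± √93 is irrational), and any factorization into two quadratics over Q would force √(14322) ∈ Q (pairing opposite roots) or √154, √93 ∈ Q (other pairings), all impossible. Hence [Q(γ):Q] = 4 = [Q(√154, √93):Q], so Q(γ) = Q(√154, √93).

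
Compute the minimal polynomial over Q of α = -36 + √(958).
m_α(x) = x^2 + 72x + 338

From α + 36 = √(958), squaring gives (α + 36)^2 = 958, i.e. α^2 + 72α + 1296 = 958, so α^2 + 72α + 338 = 0. The discriminant of x^2 + 72x + 338 is (72)^2 - 4·(338) = 5184 - 1352 = 3832, and 4·(958) is not a perfect square in Q since 958 is squarefree and ≠ 1. Hence x^2 + 72x + 338 is irreducible over Q and is the minimal polynomial of α.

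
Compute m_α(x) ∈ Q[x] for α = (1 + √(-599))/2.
m_α(x) = x^2 - x + 150

From 2α - 1 = √(-599), squaring gives (2α - 1)^2 = -599, i.e. 4α^2 - 4α + 1 = -599, so α^2 - α + (1 + 599)/4 = 0. Since -599 ≡ 1 (mod 4), (1 + 599)/4 = 150 ∈ Z. The polynomial x^2 - x + 150 has discriminant 1 - 4·(150) = -599, which is not a perfect square in Q (d = -599 is squarefree and ≠ 1), so x^2 - x + 150 is irreducible over Q. It is the minimal polynomial of α.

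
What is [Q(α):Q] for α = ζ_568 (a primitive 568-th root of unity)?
[Q(α):Q] = 280

The minimal polynomial of ζ_568 over Q is the 568-th cyclotomic polynomial Φ_568(x), which is irreducible over Q and has degree φ(568) = 280. Hence [Q(α):Q] = φ(568) = 280.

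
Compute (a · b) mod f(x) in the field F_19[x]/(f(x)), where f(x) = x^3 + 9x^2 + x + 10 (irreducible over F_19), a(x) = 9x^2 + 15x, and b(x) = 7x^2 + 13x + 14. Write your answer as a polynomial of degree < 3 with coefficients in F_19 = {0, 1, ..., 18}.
a · b ≡ x + 11 (mod f(x))

Multiply in F_19[x]: a(x)·b(x) = (9x^2 + 15x)·(7x^2 + 13x + 14) = 6x^4 + 13x^3 + 17x^2 + x. This has degree ≥ 3, so divide by f(x) over F_19: 6x^4 + 13x^3 + 17x^2 + x = (6x + 16)·(x^3 + 9x^2 + x + 10) + (x + 11). Hence a·b ≡ x + 11 (mod f). (F_19[x]/(f) is a field with 19^3 = 6859 elements since f is irreducible of degree 3.)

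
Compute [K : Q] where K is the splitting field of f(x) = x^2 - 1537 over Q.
[K : Q] = 2

f(x) = x^2 - 1537 factors as (x - √1537)(x + √1537). The splitting field is K = Q(√1537). Since 1537 is squarefree and > 1, it is not a perfect square, so x^2 - 1537 is irreducible over Q and [Q(√1537) : Q] = 2. Hence [K : Q] = 2.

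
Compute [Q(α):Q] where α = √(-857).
[Q(α):Q] = 2

[Q(α):Q] equals the degree of the minimal polynomial of α. Here α^2 = -857 and x^2 + 857 is irreducible (d = -857 is squarefree, ≠ 1, hence not a square), so deg(m_α) = 2. Thus [Q(α):Q] = 2.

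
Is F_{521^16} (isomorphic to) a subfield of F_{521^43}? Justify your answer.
No: F_{521^16} is not a subfield of F_{521^43}

F_{p^m} embeds in F_{p^n} iff m | n. Here 16 ∤ 43 (since 43 = 2·16 + 11 with remainder 11 ≠ 0), so F_{521^16} is not a subfield of F_{521^43}. Equivalently: if it were, the tower law would give 16 = [F_{521^16}:F_521] dividing [F_{521^43}:F_521] = 43, contradiction.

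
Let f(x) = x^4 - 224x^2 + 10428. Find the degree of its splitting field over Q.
[K : Q] = 4

Solving the quadratic in x^2: x^2 = (224 ± √(224^2 - 4·10428))/2 = (224 ± √8464)/2 = (224 ± 92)/2, giving x^2 = 66 or x^2 = 158. So f(x) = (x^2 - 66)(x^2 - 158) and the roots of f are ±√66, ±√158. Hence the splitting field is K = Q(√66, √158). Since 66 and 158 are distinct squarefree integers > 1, their product 10428 is not a perfect square, so √158 ∉ Q(√66). By the tower law [K:Q] = [Q(√66,√158):Q(√66)] · [Q(√66):Q] = 2 · 2 = 4.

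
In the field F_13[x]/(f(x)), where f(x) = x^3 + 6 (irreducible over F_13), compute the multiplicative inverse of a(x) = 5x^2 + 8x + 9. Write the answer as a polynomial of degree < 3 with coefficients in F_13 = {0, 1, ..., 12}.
a(x)^(-1) ≡ 9x^2 + 5x + 7 (mod f(x))

Since f is irreducible over F_13, F_13[x]/(f) is a field and a(x) ≠ 0 has an inverse. Apply the extended Euclidean algorithm to f(x) and a(x) in F_13[x]: f(x) = (8x + 8)·a(x) + (7x + 12);  a(x) = (10x + 10)·(7x + 12) + (6). The last nonzero remainder is the constant 6 = gcd(f, a) in F_13. Back-substituting through the division chain expresses 6 = s(x)·a(x) + t(x)·f(x) with s(x) ≡ 2x^2 + 4x + 3 (mod f), so (2x^2 + 4x + 3)·a(x) ≡ 6 (mod f). Multiplying by 6^(-1) ≡ 11 in F_13 gives a(x)^(-1) ≡ 11·(2x^2 + 4x + 3) ≡ 9x^2 + 5x + 7 (mod f). Check: (5x^2 + 8x + 9)·(9x^2 + 5x + 7) = 6x^4 + 6x^3 + 10x + 11 ≡ 1 (mod x^3 + 6).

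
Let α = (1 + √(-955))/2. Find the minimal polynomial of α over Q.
m_α(x) = x^2 - x + 239

From 2α - 1 = √(-955), squaring gives (2α - 1)^2 = -955, i.e. 4α^2 - 4α + 1 = -955, so α^2 - α + (1 + 955)/4 = 0. Since -955 ≡ 1 (mod 4), (1 + 955)/4 = 239 ∈ Z. The polynomial x^2 - x + 239 has discriminant 1 - 4·(239) = -955, which is not a perfect square in Q (d = -955 is squarefree and ≠ 1), so x^2 - x + 239 is irreducible over Q. It is the minimal polynomial of α.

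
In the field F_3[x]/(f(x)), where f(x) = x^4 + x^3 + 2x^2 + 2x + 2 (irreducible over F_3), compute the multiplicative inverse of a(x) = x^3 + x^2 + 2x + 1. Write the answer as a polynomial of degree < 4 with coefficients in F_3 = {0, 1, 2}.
a(x)^(-1) ≡ 2x^3 + x^2 + 2x + 2 (mod f(x))

Since f is irreducible over F_3, F_3[x]/(f) is a field and a(x) ≠ 0 has an inverse. Apply the extended Euclidean algorithm to f(x) and a(x) in F_3[x]: f(x) = (x)·a(x) + (x + 2);  a(x) = (x^2 + 2x + 1)·(x + 2) + (2). The last nonzero remainder is the constant 2 = gcd(f, a) in F_3. Back-substituting through the division chain expresses 2 = s(x)·a(x) + t(x)·f(x) with s(x) ≡ x^3 + 2x^2 + x + 1 (mod f), so (x^3 + 2x^2 + x + 1)·a(x) ≡ 2 (mod f). Multiplying by 2^(-1) ≡ 2 in F_3 gives a(x)^(-1) ≡ 2·(x^3 + 2x^2 + x + 1) ≡ 2x^3 + x^2 + 2x + 2 (mod f). Check: (x^3 + x^2 + 2x + 1)·(2x^3 + x^2 + 2x + 2) = 2x^6 + x^4 + 2x^3 + x^2 + 2 ≡ 1 (mod x^4 + x^3 + 2x^2 + 2x + 2).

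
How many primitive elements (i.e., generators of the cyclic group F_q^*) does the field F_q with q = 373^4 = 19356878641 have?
There are φ(19356878640) = 4273766400 primitive elements

F_q^* is cyclic of order q - 1 = 19356878640. A cyclic group of order m has exactly φ(m) generators. Here m = 19356878640 = 2^4 · 3 · 5 · 11 · 17 · 31 · 13913, so the number of primitive elements is φ(19356878640) = 4273766400.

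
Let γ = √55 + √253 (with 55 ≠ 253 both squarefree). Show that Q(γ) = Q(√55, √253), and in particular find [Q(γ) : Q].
[Q(γ) : Q] = 4 (equivalently, Q(γ) = Q(√55, √253))

Obviously Q(γ) ⊆ Q(√55, √253), and [Q(√55, √253):Q] = 4 (since 55, 253 are distinct squarefree integers > 1 with 13915 not a perfect square). To show equality we compute the minimal polynomial of γ. From γ = √55 + √253: γ^2 = 55 + 2√(13915) + 253 = 308 + 2√(13915), so γ^2 - 308 = 2√(13915); squaring, (γ^2 - 308)^2 = 4·13915, i.e. γ^4 - 616γ^2 + 94864 - 55660 = 0, i.e. γ^4 - 616γ^2 + 39204 = 0. So γ is a root of x^4 - 616x^2 + 39204. This polynomial is irreducible over Q: it has no rational root (each ±√55 ± √253 is irrational), and any factorization into two quadratics over Q would force √(13915) ∈ Q (pairing opposite roots) or √55, √253 ∈ Q (other pairings), all impossible. Hence [Q(γ):Q] = 4 = [Q(√55, √253):Q], so Q(γ) = Q(√55, √253).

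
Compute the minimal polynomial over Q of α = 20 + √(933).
m_α(x) = x^2 - 40x - 533

From α - 20 = √(933), squaring gives (α - 20)^2 = 933, i.e. α^2 - 40α + 400 = 933, so α^2 - 40α - 533 = 0. The discriminant of x^2 - 40x - 533 is (-40)^2 - 4·(-533) = 1600 + 2132 = 3732, and 4·(933) is not a perfect square in Q since 933 is squarefree and ≠ 1. Hence x^2 - 40x - 533 is irreducible over Q and is the minimal polynomial of α.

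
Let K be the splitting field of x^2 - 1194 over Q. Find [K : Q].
[K : Q] = 2

f(x) = x^2 - 1194 factors as (x - √1194)(x + √1194). The splitting field is K = Q(√1194). Since 1194 is squarefree and > 1, it is not a perfect square, so x^2 - 1194 is irreducible over Q and [Q(√1194) : Q] = 2. Hence [K : Q] = 2.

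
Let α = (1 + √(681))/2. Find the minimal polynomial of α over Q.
m_α(x) = x^2 - x - 170

From 2α - 1 = √(681), squaring gives (2α - 1)^2 = 681, i.e. 4α^2 - 4α + 1 = 681, so α^2 - α + (1 - 681)/4 = 0. Since 681 ≡ 1 (mod 4), (1 - 681)/4 = -170 ∈ Z. The polynomial x^2 - x - 170 has discriminant 1 - 4·(-170) = 681, which is not a perfect square in Q (d = 681 is squarefree and ≠ 1), so x^2 - x - 170 is irreducible over Q. It is the minimal polynomial of α.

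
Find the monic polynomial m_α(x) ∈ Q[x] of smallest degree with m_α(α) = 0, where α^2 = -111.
m_α(x) = x^2 + 111

α satisfies α^2 + 111 = 0, so x^2 + 111 annihilates α. Since d = -111 is squarefree and ≠ 1, it is not a perfect square in Q, so x^2 + 111 has no rational root and is therefore irreducible over Q (a degree-2 polynomial over a field is irreducible iff it has no root). Hence m_α(x) = x^2 + 111.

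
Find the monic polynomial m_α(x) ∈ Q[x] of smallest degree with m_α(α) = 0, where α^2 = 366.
m_α(x) = x^2 - 366

α satisfies α^2 - 366 = 0, so x^2 - 366 annihilates α. Since d = 366 is squarefree and ≠ 1, it is not a perfect square in Q, so x^2 - 366 has no rational root and is therefore irreducible over Q (a degree-2 polynomial over a field is irreducible iff it has no root). Hence m_α(x) = x^2 - 366.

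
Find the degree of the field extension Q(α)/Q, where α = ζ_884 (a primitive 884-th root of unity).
[Q(α):Q] = 384

The minimal polynomial of ζ_884 over Q is the 884-th cyclotomic polynomial Φ_884(x), which is irreducible over Q and has degree φ(884) = 384. Hence [Q(α):Q] = φ(884) = 384.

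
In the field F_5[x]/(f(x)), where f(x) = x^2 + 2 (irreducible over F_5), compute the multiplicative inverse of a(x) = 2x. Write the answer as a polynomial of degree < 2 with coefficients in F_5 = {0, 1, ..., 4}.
a(x)^(-1) ≡ x (mod f(x))

Since f is irreducible over F_5, F_5[x]/(f) is a field and a(x) ≠ 0 has an inverse. Apply the extended Euclidean algorithm to f(x) and a(x) in F_5[x]: f(x) = (3x)·a(x) + (2). The last nonzero remainder is the constant 2 = gcd(f, a) in F_5. Back-substituting through the division chain expresses 2 = s(x)·a(x) + t(x)·f(x) with s(x) ≡ 2x (mod f), so (2x)·a(x) ≡ 2 (mod f). Multiplying by 2^(-1) ≡ 3 in F_5 gives a(x)^(-1) ≡ 3·(2x) ≡ x (mod f). Check: (2x)·(x) = 2x^2 ≡ 1 (mod x^2 + 2).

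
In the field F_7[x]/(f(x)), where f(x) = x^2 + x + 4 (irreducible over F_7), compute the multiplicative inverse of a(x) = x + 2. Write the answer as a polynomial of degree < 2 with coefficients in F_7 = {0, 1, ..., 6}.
a(x)^(-1) ≡ x + 6 (mod f(x))

Since f is irreducible over F_7, F_7[x]/(f) is a field and a(x) ≠ 0 has an inverse. Apply the extended Euclidean algorithm to f(x) and a(x) in F_7[x]: f(x) = (x + 6)·a(x) + (6). The last nonzero remainder is the constant 6 = gcd(f, a) in F_7. Back-substituting through the division chain expresses 6 = s(x)·a(x) + t(x)·f(x) with s(x) ≡ 6x + 1 (mod f), so (6x + 1)·a(x) ≡ 6 (mod f). Multiplying by 6^(-1) ≡ 6 in F_7 gives a(x)^(-1) ≡ 6·(6x + 1) ≡ x + 6 (mod f). Check: (x + 2)·(x + 6) = x^2 + x + 5 ≡ 1 (mod x^2 + x + 4).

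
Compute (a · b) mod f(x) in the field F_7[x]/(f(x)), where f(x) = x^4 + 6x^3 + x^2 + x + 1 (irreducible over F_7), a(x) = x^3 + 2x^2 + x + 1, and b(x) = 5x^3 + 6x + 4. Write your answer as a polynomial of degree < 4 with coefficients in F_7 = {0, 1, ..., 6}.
a · b ≡ x^3 + x^2 + 2x + 4 (mod f(x))

Multiply in F_7[x]: a(x)·b(x) = (x^3 + 2x^2 + x + 1)·(5x^3 + 6x + 4) = 5x^6 + 3x^5 + 4x^4 + 3x + 4. This has degree ≥ 4, so divide by f(x) over F_7: 5x^6 + 3x^5 + 4x^4 + 3x + 4 = (5x^2 + x)·(x^4 + 6x^3 + x^2 + x + 1) + (x^3 + x^2 + 2x + 4). Hence a·b ≡ x^3 + x^2 + 2x + 4 (mod f). (F_7[x]/(f) is a field with 7^4 = 2401 elements since f is irreducible of degree 4.)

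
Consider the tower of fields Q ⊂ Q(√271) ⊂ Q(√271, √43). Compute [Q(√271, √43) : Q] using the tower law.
[Q(√271, √43) : Q] = 4

[Q(√271):Q] = 2 (min poly x^2 - 271, irreducible since 271 is squarefree > 1). For the top step, suppose √43 ∈ Q(√271), say √43 = c + d√271 with c, d ∈ Q. Squaring: 43 = c^2 + 271d^2 + 2cd√271. Since √271 ∉ Q this forces 2cd = 0. If d = 0 then √43 = c ∈ Q, contradicting 43 squarefree > 1. If c = 0 then 43 = 271d^2, so 271·43 = (271d)^2 is a perfect square in Q — but 271·43 = 11653 is not a perfect square (since 271 and 43 are distinct squarefree integers). Contradiction. Hence √43 ∉ Q(√271), so x^2 - 43 stays irreducible over Q(√271) and [Q(√271, √43) : Q(√271)] = 2. By the tower law, [Q(√271, √43) : Q] = 2 · 2 = 4.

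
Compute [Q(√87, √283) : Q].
[Q(√87, √283) : Q] = 4

[Q(√87):Q] = 2 (min poly x^2 - 87, irreducible since 87 is squarefree > 1). For the top step, suppose √283 ∈ Q(√87), say √283 = c + d√87 with c, d ∈ Q. Squaring: 283 = c^2 + 87d^2 + 2cd√87. Since √87 ∉ Q this forces 2cd = 0. If d = 0 then √283 = c ∈ Q, contradicting 283 squarefree > 1. If c = 0 then 283 = 87d^2, so 87·283 = (87d)^2 is a perfect square in Q — but 87·283 = 24621 is not a perfect square (since 87 and 283 are distinct squarefree integers). Contradiction. Hence √283 ∉ Q(√87), so x^2 - 283 stays irreducible over Q(√87) and [Q(√87, √283) : Q(√87)] = 2. By the tower law, [Q(√87, √283) : Q] = 2 · 2 = 4.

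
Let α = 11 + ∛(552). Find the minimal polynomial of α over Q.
m_α(x) = x^3 - 33x^2 + 363x - 1883

Set β = α - 11 = ∛(552), so β^3 = 552. Then (α - 11)^3 - 552 = 0, i.e. α is a root of g(x) = (x - 11)^3 - 552 = x^3 - 33x^2 + 363x - 1883. Since g(x) = h(x - 11) where h(x) = x^3 - 552, and h is irreducible over Q (because 552 is not a perfect cube, so h has no rational root, and a monic cubic with no rational root is irreducible), g is also irreducible (irreducibility is preserved under the substitution x → x - 11). Hence m_α(x) = x^3 - 33x^2 + 363x - 1883.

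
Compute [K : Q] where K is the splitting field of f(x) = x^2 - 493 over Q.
[K : Q] = 2

f(x) = x^2 - 493 factors as (x - √493)(x + √493). The splitting field is K = Q(√493). Since 493 is squarefree and > 1, it is not a perfect square, so x^2 - 493 is irreducible over Q and [Q(√493) : Q] = 2. Hence [K : Q] = 2.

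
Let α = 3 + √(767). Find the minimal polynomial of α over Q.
m_α(x) = x^2 - 6x - 758

From α - 3 = √(767), squaring gives (α - 3)^2 = 767, i.e. α^2 - 6α + 9 = 767, so α^2 - 6α - 758 = 0. The discriminant of x^2 - 6x - 758 is (-6)^2 - 4·(-758) = 36 + 3032 = 3068, and 4·(767) is not a perfect square in Q since 767 is squarefree and ≠ 1. Hence x^2 - 6x - 758 is irreducible over Q and is the minimal polynomial of α.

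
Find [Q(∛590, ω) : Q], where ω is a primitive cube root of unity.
[Q(∛590, ω) : Q] = 6

[Q(∛590):Q] = 3 (min poly x^3 - 590, irreducible since 590 is not a perfect cube). [Q(ω):Q] = 2 (min poly x^2 + x + 1). Since Q(∛590) ⊂ R and ω ∉ R, we have ω ∉ Q(∛590), so x^2 + x + 1 remains irreducible over Q(∛590) and [Q(∛590, ω) : Q(∛590)] = 2. By the tower law, [Q(∛590, ω) : Q] = 3 · 2 = 6. (In fact Q(∛590, ω) is the splitting field of x^3 - 590 over Q.)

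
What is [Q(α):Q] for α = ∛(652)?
[Q(α):Q] = 3

The minimal polynomial of α is x^3 - 652, irreducible over Q since 652 is not a perfect cube (so x^3 - 652 has no rational root). Hence [Q(α):Q] = deg(m_α) = 3.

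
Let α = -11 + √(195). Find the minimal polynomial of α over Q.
m_α(x) = x^2 + 22x - 74

From α + 11 = √(195), squaring gives (α + 11)^2 = 195, i.e. α^2 + 22α + 121 = 195, so α^2 + 22α - 74 = 0. The discriminant of x^2 + 22x - 74 is (22)^2 - 4·(-74) = 484 + 296 = 780, and 4·(195) is not a perfect square in Q since 195 is squarefree and ≠ 1. Hence x^2 + 22x - 74 is irreducible over Q and is the minimal polynomial of α.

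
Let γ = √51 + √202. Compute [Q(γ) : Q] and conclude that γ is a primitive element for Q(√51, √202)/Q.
[Q(γ) : Q] = 4 (equivalently, Q(γ) = Q(√51, √202))

Obviously Q(γ) ⊆ Q(√51, √202), and [Q(√51, √202):Q] = 4 (since 51, 202 are distinct squarefree integers > 1 with 10302 not a perfect square). To show equality we compute the minimal polynomial of γ. From γ = √51 + √202: γ^2 = 51 + 2√(10302) + 202 = 253 + 2√(10302), so γ^2 - 253 = 2√(10302); squaring, (γ^2 - 253)^2 = 4·10302, i.e. γ^4 - 506γ^2 + 64009 - 41208 = 0, i.e. γ^4 - 506γ^2 + 22801 = 0. So γ is a root of x^4 - 506x^2 + 22801. This polynomial is irreducible over Q: it has no rational root (each ±√51 ± √202 is irrational), and any factorization into two quadratics over Q would force √(10302) ∈ Q (pairing opposite roots) or √51, √202 ∈ Q (other pairings), all impossible. Hence [Q(γ):Q] = 4 = [Q(√51, √202):Q], so Q(γ) = Q(√51, √202).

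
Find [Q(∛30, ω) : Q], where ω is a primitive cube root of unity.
[Q(∛30, ω) : Q] = 6

[Q(∛30):Q] = 3 (min poly x^3 - 30, irreducible since 30 is not a perfect cube). [Q(ω):Q] = 2 (min poly x^2 + x + 1). Since Q(∛30) ⊂ R and ω ∉ R, we have ω ∉ Q(∛30), so x^2 + x + 1 remains irreducible over Q(∛30) and [Q(∛30, ω) : Q(∛30)] = 2. By the tower law, [Q(∛30, ω) : Q] = 3 · 2 = 6. (In fact Q(∛30, ω) is the splitting field of x^3 - 30 over Q.)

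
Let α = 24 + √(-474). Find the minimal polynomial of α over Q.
m_α(x) = x^2 - 48x + 1050

From α - 24 = √(-474), squaring gives (α - 24)^2 = -474, i.e. α^2 - 48α + 576 = -474, so α^2 - 48α + 1050 = 0. The discriminant of x^2 - 48x + 1050 is (-48)^2 - 4·(1050) = 2304 - 4200 = -1896, and 4·(-474) is not a perfect square in Q since -474 is squarefree and ≠ 1. Hence x^2 - 48x + 1050 is irreducible over Q and is the minimal polynomial of α.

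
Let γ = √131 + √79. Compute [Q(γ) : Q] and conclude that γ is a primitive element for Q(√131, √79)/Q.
[Q(γ) : Q] = 4 (equivalently, Q(γ) = Q(√131, √79))

Obviously Q(γ) ⊆ Q(√131, √79), and [Q(√131, √79):Q] = 4 (since 131, 79 are distinct squarefree integers > 1 with 10349 not a perfect square). To show equality we compute the minimal polynomial of γ. From γ = √131 + √79: γ^2 = 131 + 2√(10349) + 79 = 210 + 2√(10349), so γ^2 - 210 = 2√(10349); squaring, (γ^2 - 210)^2 = 4·10349, i.e. γ^4 - 420γ^2 + 44100 - 41396 = 0, i.e. γ^4 - 420γ^2 + 2704 = 0. So γ is a root of x^4 - 420x^2 + 2704. This polynomial is irreducible over Q: it has no rational root (each ±√131 ± √79 is irrational), and any factorization into two quadratics over Q would force √(10349) ∈ Q (pairing opposite roots) or √131, √79 ∈ Q (other pairings), all impossible. Hence [Q(γ):Q] = 4 = [Q(√131, √79):Q], so Q(γ) = Q(√131, √79).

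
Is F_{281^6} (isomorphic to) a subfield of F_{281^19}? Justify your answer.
No: F_{281^6} is not a subfield of F_{281^19}

F_{p^m} embeds in F_{p^n} iff m | n. Here 6 ∤ 19 (since 19 = 3·6 + 1 with remainder 1 ≠ 0), so F_{281^6} is not a subfield of F_{281^19}. Equivalently: if it were, the tower law would give 6 = [F_{281^6}:F_281] dividing [F_{281^19}:F_281] = 19, contradiction.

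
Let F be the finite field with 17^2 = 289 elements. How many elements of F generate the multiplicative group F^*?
There are φ(288) = 96 primitive elements

F_q^* is cyclic of order q - 1 = 288. A cyclic group of order m has exactly φ(m) generators. Here m = 288 = 2^5 · 3^2, so the number of primitive elements is φ(288) = 96.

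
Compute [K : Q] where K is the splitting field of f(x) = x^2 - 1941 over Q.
[K : Q] = 2

f(x) = x^2 - 1941 factors as (x - √1941)(x + √1941). The splitting field is K = Q(√1941). Since 1941 is squarefree and > 1, it is not a perfect square, so x^2 - 1941 is irreducible over Q and [Q(√1941) : Q] = 2. Hence [K : Q] = 2.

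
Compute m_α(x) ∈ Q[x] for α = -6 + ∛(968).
m_α(x) = x^3 + 18x^2 + 108x - 752

Set β = α + 6 = ∛(968), so β^3 = 968. Then (α + 6)^3 - 968 = 0, i.e. α is a root of g(x) = (x + 6)^3 - 968 = x^3 + 18x^2 + 108x - 752. Since g(x) = h(x + 6) where h(x) = x^3 - 968, and h is irreducible over Q (because 968 is not a perfect cube, so h has no rational root, and a monic cubic with no rational root is irreducible), g is also irreducible (irreducibility is preserved under the substitution x → x + 6). Hence m_α(x) = x^3 + 18x^2 + 108x - 752.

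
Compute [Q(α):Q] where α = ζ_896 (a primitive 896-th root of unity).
[Q(α):Q] = 384

The minimal polynomial of ζ_896 over Q is the 896-th cyclotomic polynomial Φ_896(x), which is irreducible over Q and has degree φ(896) = 384. Hence [Q(α):Q] = φ(896) = 384.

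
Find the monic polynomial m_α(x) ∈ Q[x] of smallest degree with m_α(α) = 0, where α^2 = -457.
m_α(x) = x^2 + 457

α satisfies α^2 + 457 = 0, so x^2 + 457 annihilates α. Since d = -457 is squarefree and ≠ 1, it is not a perfect square in Q, so x^2 + 457 has no rational root and is therefore irreducible over Q (a degree-2 polynomial over a field is irreducible iff it has no root). Hence m_α(x) = x^2 + 457.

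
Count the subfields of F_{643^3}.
F_{643^3} has 2 subfields

The subfields of F_{p^n} are exactly the fields F_{p^d} for d | n (each is the fixed field of the unique index-d subgroup of Gal(F_{p^n}/F_p) ≅ Z/nZ). The divisors of n = 3 are {1, 3}, giving 2 subfields: F_{643^1}, F_{643^3}.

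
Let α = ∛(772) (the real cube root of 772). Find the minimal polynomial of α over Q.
m_α(x) = x^3 - 772

α satisfies α^3 = 772, so x^3 - 772 annihilates α. By the rational root test, a rational root p/q (in lowest terms) of x^3 - 772 would satisfy p^3 = 772 q^3, forcing q = 1 and p^3 = 772; but 772 is not a perfect cube, contradiction. A monic cubic over Q with no rational root is irreducible (any nontrivial factorization would include a linear factor). Hence x^3 - 772 is the minimal polynomial of α, and in particular [Q(α):Q] = 3.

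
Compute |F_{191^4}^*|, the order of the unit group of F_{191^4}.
|F_{191^4}^*| = 1330863360

F_{191^4} has 191^4 = 1330863361 elements; its multiplicative group consists of all nonzero elements, so |F_{191^4}^*| = 1330863361 - 1 = 1330863360. (It is cyclic since any finite subgroup of the multiplicative group of a field is cyclic.)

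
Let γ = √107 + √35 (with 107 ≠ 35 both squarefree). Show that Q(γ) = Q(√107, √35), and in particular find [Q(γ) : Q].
[Q(γ) : Q] = 4 (equivalently, Q(γ) = Q(√107, √35))

Obviously Q(γ) ⊆ Q(√107, √35), and [Q(√107, √35):Q] = 4 (since 107, 35 are distinct squarefree integers > 1 with 3745 not a perfect square). To show equality we compute the minimal polynomial of γ. From γ = √107 + √35: γ^2 = 107 + 2√(3745) + 35 = 142 + 2√(3745), so γ^2 - 142 = 2√(3745); squaring, (γ^2 - 142)^2 = 4·3745, i.e. γ^4 - 284γ^2 + 20164 - 14980 = 0, i.e. γ^4 - 284γ^2 + 5184 = 0. So γ is a root of x^4 - 284x^2 + 5184. This polynomial is irreducible over Q: it has no rational root (each ±√107 ± √35 is irrational), and any factorization into two quadratics over Q would force √(3745) ∈ Q (pairing opposite roots) or √107, √35 ∈ Q (other pairings), all impossible. Hence [Q(γ):Q] = 4 = [Q(√107, √35):Q], so Q(γ) = Q(√107, √35).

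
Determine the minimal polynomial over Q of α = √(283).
m_α(x) = x^2 - 283

α satisfies α^2 - 283 = 0, so x^2 - 283 annihilates α. Since d = 283 is squarefree and ≠ 1, it is not a perfect square in Q, so x^2 - 283 has no rational root and is therefore irreducible over Q (a degree-2 polynomial over a field is irreducible iff it has no root). Hence m_α(x) = x^2 - 283.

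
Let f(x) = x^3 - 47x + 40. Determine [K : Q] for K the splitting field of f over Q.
[K : Q] = 6

By the rational root test, any rational root of the monic integer polynomial f(x) = x^3 - 47x + 40 must be an integer dividing the constant term 40, i.e. one of ±{1, 2, 4, 5, 8, 10, 20, 40}. Evaluating: f(1) = -6, f(-1) = 86, f(2) = -46, f(-2) = 126, f(4) = -84, f(-4) = 164, f(5) = -70, f(-5) = 150, f(8) = 176, f(-8) = -96, f(10) = 570, f(-10) = -490, f(20) = 7100, f(-20) = -7020, f(40) = 62160, f(-40) = -62080; none is 0, so f has no rational root and is therefore irreducible over Q (a cubic with no linear factor over a field is irreducible). For an irreducible cubic, the Galois group is A_3 or S_3 according as the discriminant disc(f) = -4a^3 - 27b^2 = -4·(-47)^3 - 27·(40)^2 = 372092 is or is not a square in Q. Here disc(f) = 372092 is not a perfect square in Q, so the Galois group of f over Q is not contained in A_3 and must be all of S_3. The splitting field has degree |S_3| = 6 over Q, so [K : Q] = 6.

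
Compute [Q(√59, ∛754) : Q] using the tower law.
[Q(√59, ∛754) : Q] = 6

Let L = Q(√59, ∛754). Since Q(√59) ⊂ L and [Q(√59):Q] = 2, the tower law gives 2 | [L:Q]. Likewise Q(∛754) ⊂ L with [Q(∛754):Q] = 3 (because 754 is not a perfect cube), so 3 | [L:Q]. As gcd(2,3) = 1, [L:Q] is divisible by 6. Conversely L is generated over Q by √59 and ∛754, so [L:Q] ≤ 2·3 = 6. Therefore [Q(√59, ∛754) : Q] = 6.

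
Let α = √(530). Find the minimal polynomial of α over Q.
m_α(x) = x^2 - 530

α satisfies α^2 - 530 = 0, so x^2 - 530 annihilates α. Since d = 530 is squarefree and ≠ 1, it is not a perfect square in Q, so x^2 - 530 has no rational root and is therefore irreducible over Q (a degree-2 polynomial over a field is irreducible iff it has no root). Hence m_α(x) = x^2 - 530.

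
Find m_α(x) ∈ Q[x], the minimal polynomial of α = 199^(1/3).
m_α(x) = x^3 - 199

α satisfies α^3 = 199, so x^3 - 199 annihilates α. By the rational root test, a rational root p/q (in lowest terms) of x^3 - 199 would satisfy p^3 = 199 q^3, forcing q = 1 and p^3 = 199; but 199 is not a perfect cube, contradiction. A monic cubic over Q with no rational root is irreducible (any nontrivial factorization would include a linear factor). Hence x^3 - 199 is the minimal polynomial of α, and in particular [Q(α):Q] = 3.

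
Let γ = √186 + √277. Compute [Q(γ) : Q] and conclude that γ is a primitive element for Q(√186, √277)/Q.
[Q(γ) : Q] = 4 (equivalently, Q(γ) = Q(√186, √277))

Obviously Q(γ) ⊆ Q(√186, √277), and [Q(√186, √277):Q] = 4 (since 186, 277 are distinct squarefree integers > 1 with 51522 not a perfect square). To show equality we compute the minimal polynomial of γ. From γ = √186 + √277: γ^2 = 186 + 2√(51522) + 277 = 463 + 2√(51522), so γ^2 - 463 = 2√(51522); squaring, (γ^2 - 463)^2 = 4·51522, i.e. γ^4 - 926γ^2 + 214369 - 206088 = 0, i.e. γ^4 - 926γ^2 + 8281 = 0. So γ is a root of x^4 - 926x^2 + 8281. This polynomial is irreducible over Q: it has no rational root (each ±√186 ± √277 is irrational), and any factorization into two quadratics over Q would force √(51522) ∈ Q (pairing opposite roots) or √186, √277 ∈ Q (other pairings), all impossible. Hence [Q(γ):Q] = 4 = [Q(√186, √277):Q], so Q(γ) = Q(√186, √277).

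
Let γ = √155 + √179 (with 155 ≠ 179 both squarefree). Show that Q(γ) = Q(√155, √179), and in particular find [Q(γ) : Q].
[Q(γ) : Q] = 4 (equivalently, Q(γ) = Q(√155, √179))

Obviously Q(γ) ⊆ Q(√155, √179), and [Q(√155, √179):Q] = 4 (since 155, 179 are distinct squarefree integers > 1 with 27745 not a perfect square). To show equality we compute the minimal polynomial of γ. From γ = √155 + √179: γ^2 = 155 + 2√(27745) + 179 = 334 + 2√(27745), so γ^2 - 334 = 2√(27745); squaring, (γ^2 - 334)^2 = 4·27745, i.e. γ^4 - 668γ^2 + 111556 - 110980 = 0, i.e. γ^4 - 668γ^2 + 576 = 0. So γ is a root of x^4 - 668x^2 + 576. This polynomial is irreducible over Q: it has no rational root (each ±√155 ± √179 is irrational), and any factorization into two quadratics over Q would force √(27745) ∈ Q (pairing opposite roots) or √155, √179 ∈ Q (other pairings), all impossible. Hence [Q(γ):Q] = 4 = [Q(√155, √179):Q], so Q(γ) = Q(√155, √179).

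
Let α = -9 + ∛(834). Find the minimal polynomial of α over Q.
m_α(x) = x^3 + 27x^2 + 243x - 105

Set β = α + 9 = ∛(834), so β^3 = 834. Then (α + 9)^3 - 834 = 0, i.e. α is a root of g(x) = (x + 9)^3 - 834 = x^3 + 27x^2 + 243x - 105. Since g(x) = h(x + 9) where h(x) = x^3 - 834, and h is irreducible over Q (because 834 is not a perfect cube, so h has no rational root, and a monic cubic with no rational root is irreducible), g is also irreducible (irreducibility is preserved under the substitution x → x + 9). Hence m_α(x) = x^3 + 27x^2 + 243x - 105.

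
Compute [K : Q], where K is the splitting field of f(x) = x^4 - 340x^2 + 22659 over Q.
[K : Q] = 4

Solving the quadratic in x^2: x^2 = (340 ± √(340^2 - 4·22659))/2 = (340 ± √24964)/2 = (340 ± 158)/2, giving x^2 = 249 or x^2 = 91. So f(x) = (x^2 - 249)(x^2 - 91) and the roots of f are ±√249, ±√91. Hence the splitting field is K = Q(√249, √91). Since 249 and 91 are distinct squarefree integers > 1, their product 22659 is not a perfect square, so √91 ∉ Q(√249). By the tower law [K:Q] = [Q(√249,√91):Q(√249)] · [Q(√249):Q] = 2 · 2 = 4.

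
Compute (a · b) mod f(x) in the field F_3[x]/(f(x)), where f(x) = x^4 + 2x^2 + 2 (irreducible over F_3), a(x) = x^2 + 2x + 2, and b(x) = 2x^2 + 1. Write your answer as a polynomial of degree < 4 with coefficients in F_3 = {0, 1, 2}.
a · b ≡ x^3 + x^2 + 2x + 1 (mod f(x))

Multiply in F_3[x]: a(x)·b(x) = (x^2 + 2x + 2)·(2x^2 + 1) = 2x^4 + x^3 + 2x^2 + 2x + 2. This has degree ≥ 4, so divide by f(x) over F_3: 2x^4 + x^3 + 2x^2 + 2x + 2 = (2)·(x^4 + 2x^2 + 2) + (x^3 + x^2 + 2x + 1). Hence a·b ≡ x^3 + x^2 + 2x + 1 (mod f). (F_3[x]/(f) is a field with 3^4 = 81 elements since f is irreducible of degree 4.)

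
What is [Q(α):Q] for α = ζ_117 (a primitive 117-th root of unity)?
[Q(α):Q] = 72

The minimal polynomial of ζ_117 over Q is the 117-th cyclotomic polynomial Φ_117(x), which is irreducible over Q and has degree φ(117) = 72. Hence [Q(α):Q] = φ(117) = 72.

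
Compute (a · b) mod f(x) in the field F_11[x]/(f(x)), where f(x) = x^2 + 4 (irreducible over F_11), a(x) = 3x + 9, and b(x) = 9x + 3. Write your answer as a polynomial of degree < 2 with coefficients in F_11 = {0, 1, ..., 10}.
a · b ≡ 2x + 7 (mod f(x))

Multiply in F_11[x]: a(x)·b(x) = (3x + 9)·(9x + 3) = 5x^2 + 2x + 5. This has degree ≥ 2, so divide by f(x) over F_11: 5x^2 + 2x + 5 = (5)·(x^2 + 4) + (2x + 7). Hence a·b ≡ 2x + 7 (mod f). (F_11[x]/(f) is a field with 11^2 = 121 elements since f is irreducible of degree 2.)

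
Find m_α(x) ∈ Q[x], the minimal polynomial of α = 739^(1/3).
m_α(x) = x^3 - 739

α satisfies α^3 = 739, so x^3 - 739 annihilates α. By the rational root test, a rational root p/q (in lowest terms) of x^3 - 739 would satisfy p^3 = 739 q^3, forcing q = 1 and p^3 = 739; but 739 is not a perfect cube, contradiction. A monic cubic over Q with no rational root is irreducible (any nontrivial factorization would include a linear factor). Hence x^3 - 739 is the minimal polynomial of α, and in particular [Q(α):Q] = 3.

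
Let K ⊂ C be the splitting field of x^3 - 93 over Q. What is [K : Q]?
[K : Q] = 6

The roots of x^3 - 93 are ∛93, ω∛93, ω^2∛93 where ω = e^(2πi/3) is a primitive cube root of unity, so K = Q(∛93, ω). Now [Q(∛93):Q] = 3 (since 93 is not a perfect cube, x^3 - 93 is irreducible) and [Q(ω):Q] = 2. Both 2 and 3 divide [K:Q], and [K:Q] ≤ 3·2 = 6, so [K:Q] = 6. (Equivalently: Q(∛93) ⊂ R but ω ∉ R, so [K : Q(∛93)] = 2.)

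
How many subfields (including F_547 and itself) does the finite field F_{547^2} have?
F_{547^2} has 2 subfields

The subfields of F_{p^n} are exactly the fields F_{p^d} for d | n (each is the fixed field of the unique index-d subgroup of Gal(F_{p^n}/F_p) ≅ Z/nZ). The divisors of n = 2 are {1, 2}, giving 2 subfields: F_{547^1}, F_{547^2}.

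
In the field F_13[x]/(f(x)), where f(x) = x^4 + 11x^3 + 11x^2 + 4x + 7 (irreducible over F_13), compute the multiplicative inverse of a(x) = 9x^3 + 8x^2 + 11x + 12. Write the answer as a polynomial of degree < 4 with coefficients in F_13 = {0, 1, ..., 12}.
a(x)^(-1) ≡ 5x^3 + 5x^2 + 3x + 4 (mod f(x))

Since f is irreducible over F_13, F_13[x]/(f) is a field and a(x) ≠ 0 has an inverse. Apply the extended Euclidean algorithm to f(x) and a(x) in F_13[x]: f(x) = (3x)·a(x) + (4x^2 + 7x + 7);  a(x) = (12x + 7)·(4x^2 + 7x + 7) + (8x + 2);  (4x^2 + 7x + 7) = (7x + 4)·(8x + 2) + (12). The last nonzero remainder is the constant 12 = gcd(f, a) in F_13. Back-substituting through the division chain expresses 12 = s(x)·a(x) + t(x)·f(x) with s(x) ≡ 8x^3 + 8x^2 + 10x + 9 (mod f), so (8x^3 + 8x^2 + 10x + 9)·a(x) ≡ 12 (mod f). Multiplying by 12^(-1) ≡ 12 in F_13 gives a(x)^(-1) ≡ 12·(8x^3 + 8x^2 + 10x + 9) ≡ 5x^3 + 5x^2 + 3x + 4 (mod f). Check: (9x^3 + 8x^2 + 11x + 12)·(5x^3 + 5x^2 + 3x + 4) = 6x^6 + 7x^5 + 5x^4 + 6x^3 + 8x^2 + 2x + 9 ≡ 1 (mod x^4 + 11x^3 + 11x^2 + 4x + 7).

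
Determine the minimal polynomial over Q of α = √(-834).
m_α(x) = x^2 + 834

α satisfies α^2 + 834 = 0, so x^2 + 834 annihilates α. Since d = -834 is squarefree and ≠ 1, it is not a perfect square in Q, so x^2 + 834 has no rational root and is therefore irreducible over Q (a degree-2 polynomial over a field is irreducible iff it has no root). Hence m_α(x) = x^2 + 834.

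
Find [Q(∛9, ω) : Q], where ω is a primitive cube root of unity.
[Q(∛9, ω) : Q] = 6

[Q(∛9):Q] = 3 (min poly x^3 - 9, irreducible since 9 is not a perfect cube). [Q(ω):Q] = 2 (min poly x^2 + x + 1). Since Q(∛9) ⊂ R and ω ∉ R, we have ω ∉ Q(∛9), so x^2 + x + 1 remains irreducible over Q(∛9) and [Q(∛9, ω) : Q(∛9)] = 2. By the tower law, [Q(∛9, ω) : Q] = 3 · 2 = 6. (In fact Q(∛9, ω) is the splitting field of x^3 - 9 over Q.)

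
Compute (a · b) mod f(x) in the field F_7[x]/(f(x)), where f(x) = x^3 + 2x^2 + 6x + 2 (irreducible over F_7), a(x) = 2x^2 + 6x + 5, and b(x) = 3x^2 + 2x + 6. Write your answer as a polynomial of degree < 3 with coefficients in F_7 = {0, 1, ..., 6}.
a · b ≡ 4x^2 + 2x + 3 (mod f(x))

Multiply in F_7[x]: a(x)·b(x) = (2x^2 + 6x + 5)·(3x^2 + 2x + 6) = 6x^4 + x^3 + 4x^2 + 4x + 2. This has degree ≥ 3, so divide by f(x) over F_7: 6x^4 + x^3 + 4x^2 + 4x + 2 = (6x + 3)·(x^3 + 2x^2 + 6x + 2) + (4x^2 + 2x + 3). Hence a·b ≡ 4x^2 + 2x + 3 (mod f). (F_7[x]/(f) is a field with 7^3 = 343 elements since f is irreducible of degree 3.)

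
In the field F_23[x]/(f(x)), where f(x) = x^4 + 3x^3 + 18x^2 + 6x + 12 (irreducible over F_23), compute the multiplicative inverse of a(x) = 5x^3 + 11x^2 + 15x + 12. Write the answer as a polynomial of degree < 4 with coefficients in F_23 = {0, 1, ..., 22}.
a(x)^(-1) ≡ 13x^3 + x^2 + 13x + 3 (mod f(x))

Since f is irreducible over F_23, F_23[x]/(f) is a field and a(x) ≠ 0 has an inverse. Apply the extended Euclidean algorithm to f(x) and a(x) in F_23[x]: f(x) = (14x + 2)·a(x) + (16x^2 + 15x + 11);  a(x) = (19x + 3)·(16x^2 + 15x + 11) + (14x + 2);  (16x^2 + 15x + 11) = (11x + 11)·(14x + 2) + (12). The last nonzero remainder is the constant 12 = gcd(f, a) in F_23. Back-substituting through the division chain expresses 12 = s(x)·a(x) + t(x)·f(x) with s(x) ≡ 18x^3 + 12x^2 + 18x + 13 (mod f), so (18x^3 + 12x^2 + 18x + 13)·a(x) ≡ 12 (mod f). Multiplying by 12^(-1) ≡ 2 in F_23 gives a(x)^(-1) ≡ 2·(18x^3 + 12x^2 + 18x + 13) ≡ 13x^3 + x^2 + 13x + 3 (mod f). Check: (5x^3 + 11x^2 + 15x + 12)·(13x^3 + x^2 + 13x + 3) = 19x^6 + 10x^5 + 18x^4 + 7x^3 + 10x^2 + 17x + 13 ≡ 1 (mod x^4 + 3x^3 + 18x^2 + 6x + 12).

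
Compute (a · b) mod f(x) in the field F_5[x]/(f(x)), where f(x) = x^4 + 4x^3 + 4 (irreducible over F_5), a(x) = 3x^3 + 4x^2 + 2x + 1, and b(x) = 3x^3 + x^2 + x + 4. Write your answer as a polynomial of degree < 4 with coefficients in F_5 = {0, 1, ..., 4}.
a · b ≡ 3x^3 + 3x^2 + 3x + 1 (mod f(x))

Multiply in F_5[x]: a(x)·b(x) = (3x^3 + 4x^2 + 2x + 1)·(3x^3 + x^2 + x + 4) = 4x^6 + 3x^4 + x^3 + 4x^2 + 4x + 4. This has degree ≥ 4, so divide by f(x) over F_5: 4x^6 + 3x^4 + x^3 + 4x^2 + 4x + 4 = (4x^2 + 4x + 2)·(x^4 + 4x^3 + 4) + (3x^3 + 3x^2 + 3x + 1). Hence a·b ≡ 3x^3 + 3x^2 + 3x + 1 (mod f). (F_5[x]/(f) is a field with 5^4 = 625 elements since f is irreducible of degree 4.)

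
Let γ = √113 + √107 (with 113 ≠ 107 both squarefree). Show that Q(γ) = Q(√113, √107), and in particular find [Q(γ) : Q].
[Q(γ) : Q] = 4 (equivalently, Q(γ) = Q(√113, √107))

Obviously Q(γ) ⊆ Q(√113, √107), and [Q(√113, √107):Q] = 4 (since 113, 107 are distinct squarefree integers > 1 with 12091 not a perfect square). To show equality we compute the minimal polynomial of γ. From γ = √113 + √107: γ^2 = 113 + 2√(12091) + 107 = 220 + 2√(12091), so γ^2 - 220 = 2√(12091); squaring, (γ^2 - 220)^2 = 4·12091, i.e. γ^4 - 440γ^2 + 48400 - 48364 = 0, i.e. γ^4 - 440γ^2 + 36 = 0. So γ is a root of x^4 - 440x^2 + 36. This polynomial is irreducible over Q: it has no rational root (each ±√113 ± √107 is irrational), and any factorization into two quadratics over Q would force √(12091) ∈ Q (pairing opposite roots) or √113, √107 ∈ Q (other pairings), all impossible. Hence [Q(γ):Q] = 4 = [Q(√113, √107):Q], so Q(γ) = Q(√113, √107).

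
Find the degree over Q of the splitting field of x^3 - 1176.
[K : Q] = 6

The roots of x^3 - 1176 are ∛1176, ω∛1176, ω^2∛1176 where ω = e^(2πi/3) is a primitive cube root of unity, so K = Q(∛1176, ω). Now [Q(∛1176):Q] = 3 (since 1176 is not a perfect cube, x^3 - 1176 is irreducible) and [Q(ω):Q] = 2. Both 2 and 3 divide [K:Q], and [K:Q] ≤ 3·2 = 6, so [K:Q] = 6. (Equivalently: Q(∛1176) ⊂ R but ω ∉ R, so [K : Q(∛1176)] = 2.)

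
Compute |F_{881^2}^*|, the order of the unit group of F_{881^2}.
|F_{881^2}^*| = 776160

F_{881^2} has 881^2 = 776161 elements; its multiplicative group consists of all nonzero elements, so |F_{881^2}^*| = 776161 - 1 = 776160. (It is cyclic since any finite subgroup of the multiplicative group of a field is cyclic.)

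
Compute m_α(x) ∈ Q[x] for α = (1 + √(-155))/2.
m_α(x) = x^2 - x + 39

From 2α - 1 = √(-155), squaring gives (2α - 1)^2 = -155, i.e. 4α^2 - 4α + 1 = -155, so α^2 - α + (1 + 155)/4 = 0. Since -155 ≡ 1 (mod 4), (1 + 155)/4 = 39 ∈ Z. The polynomial x^2 - x + 39 has discriminant 1 - 4·(39) = -155, which is not a perfect square in Q (d = -155 is squarefree and ≠ 1), so x^2 - x + 39 is irreducible over Q. It is the minimal polynomial of α.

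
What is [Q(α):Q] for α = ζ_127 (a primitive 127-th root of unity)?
[Q(α):Q] = 126

The minimal polynomial of ζ_127 over Q is the 127-th cyclotomic polynomial Φ_127(x), which is irreducible over Q and has degree φ(127) = 126. Hence [Q(α):Q] = φ(127) = 126.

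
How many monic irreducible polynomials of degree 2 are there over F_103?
There are 5253 monic irreducible polynomials of degree 2 over F_103

Each element of F_{103^2} that lies in no proper subfield is a root of exactly one monic irreducible of degree 2 over F_103, and each such polynomial has 2 distinct roots in F_{103^2}. By Möbius inversion the count is N_103(2) = (1/2) Σ_{d|2} μ(2/d) · 103^d = (1/2)(μ(2)·103^1 + μ(1)·103^2) = 10506/2 = 5253.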